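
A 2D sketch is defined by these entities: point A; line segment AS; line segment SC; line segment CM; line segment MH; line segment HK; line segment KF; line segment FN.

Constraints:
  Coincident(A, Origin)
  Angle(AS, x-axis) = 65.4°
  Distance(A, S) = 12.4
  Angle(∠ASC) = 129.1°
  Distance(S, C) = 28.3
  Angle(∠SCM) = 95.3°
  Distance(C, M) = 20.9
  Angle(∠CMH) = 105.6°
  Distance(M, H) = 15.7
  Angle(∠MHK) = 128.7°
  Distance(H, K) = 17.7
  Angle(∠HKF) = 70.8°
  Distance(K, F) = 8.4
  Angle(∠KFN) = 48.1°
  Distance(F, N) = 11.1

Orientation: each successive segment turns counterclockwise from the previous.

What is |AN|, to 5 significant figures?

19.599

A is at the origin; AS runs at 65.4° with length 12.4, so S = (5.1619, 11.275). ∠ASC = 129.1° gives SC at 116.30° from the x-axis; with |SC| = 28.3, C = (-7.3770, 36.645). ∠SCM = 95.3° gives CM at -159.00° from the x-axis; with |CM| = 20.9, M = (-26.889, 29.155). ∠CMH = 105.6° gives MH at -84.600° from the x-axis; with |MH| = 15.7, H = (-25.411, 13.525). ∠MHK = 128.7° gives HK at -33.300° from the x-axis; with |HK| = 17.7, K = (-10.618, 3.8072). ∠HKF = 70.8° gives KF at 75.900° from the x-axis; with |KF| = 8.4, F = (-8.5712, 11.954). ∠KFN = 48.1° gives FN at -152.20° from the x-axis; with |FN| = 11.1, N = (-18.390, 6.7772). Then |AN| = |N − A| = 19.599.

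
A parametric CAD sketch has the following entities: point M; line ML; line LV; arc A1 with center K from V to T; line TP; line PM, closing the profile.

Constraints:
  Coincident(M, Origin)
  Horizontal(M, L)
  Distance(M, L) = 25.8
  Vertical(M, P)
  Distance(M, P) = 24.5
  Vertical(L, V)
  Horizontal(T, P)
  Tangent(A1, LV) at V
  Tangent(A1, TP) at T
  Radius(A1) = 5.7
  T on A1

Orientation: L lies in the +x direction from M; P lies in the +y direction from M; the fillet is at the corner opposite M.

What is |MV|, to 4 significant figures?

31.92

The virtual corner opposite M is at (25.80, 24.50). Since A1 is tangent to LV there, KV ⟂ LV and since A1 is tangent to TP there, KT ⟂ TP, with radius 5.7, so the center K sits 5.7 in from both sides at K = (20.10, 18.80). That places the tangent points at V = (25.80, 18.80) on LV and T = (20.10, 24.50) on TP. Then |MV| = |V − M| = 31.92.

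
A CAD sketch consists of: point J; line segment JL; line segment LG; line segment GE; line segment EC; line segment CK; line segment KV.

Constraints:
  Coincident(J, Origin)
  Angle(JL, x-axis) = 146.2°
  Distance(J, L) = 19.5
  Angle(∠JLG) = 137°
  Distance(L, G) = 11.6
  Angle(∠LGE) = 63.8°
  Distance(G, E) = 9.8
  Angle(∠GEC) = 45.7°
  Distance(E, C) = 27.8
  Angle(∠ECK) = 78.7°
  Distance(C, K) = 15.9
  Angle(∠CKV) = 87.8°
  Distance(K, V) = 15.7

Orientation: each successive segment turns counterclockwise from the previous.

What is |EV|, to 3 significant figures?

15.2

∠ECK = 78.7° gives CK at -179° from the x-axis; with |CK| = 15.9, K = (-32.9, 28.1). ∠CKV = 87.8° gives KV at -86.8° from the x-axis; with |KV| = 15.7, V = (-32.0, 12.4). Then |EV| = |V − E| = 15.2.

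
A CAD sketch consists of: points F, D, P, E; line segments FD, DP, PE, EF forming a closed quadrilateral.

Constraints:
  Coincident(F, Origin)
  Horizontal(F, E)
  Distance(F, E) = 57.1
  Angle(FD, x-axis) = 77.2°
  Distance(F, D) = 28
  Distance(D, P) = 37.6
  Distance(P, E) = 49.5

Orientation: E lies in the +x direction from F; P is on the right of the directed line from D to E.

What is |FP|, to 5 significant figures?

13.396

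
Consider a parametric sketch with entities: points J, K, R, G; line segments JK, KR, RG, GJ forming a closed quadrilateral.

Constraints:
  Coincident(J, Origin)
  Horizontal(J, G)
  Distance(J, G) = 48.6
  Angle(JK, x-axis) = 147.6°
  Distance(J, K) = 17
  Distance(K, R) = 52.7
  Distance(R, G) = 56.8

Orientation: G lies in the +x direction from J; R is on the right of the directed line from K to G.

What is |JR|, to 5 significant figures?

39.625

Checks: |KR| = 52.70 ✓; |RG| = 56.80 ✓.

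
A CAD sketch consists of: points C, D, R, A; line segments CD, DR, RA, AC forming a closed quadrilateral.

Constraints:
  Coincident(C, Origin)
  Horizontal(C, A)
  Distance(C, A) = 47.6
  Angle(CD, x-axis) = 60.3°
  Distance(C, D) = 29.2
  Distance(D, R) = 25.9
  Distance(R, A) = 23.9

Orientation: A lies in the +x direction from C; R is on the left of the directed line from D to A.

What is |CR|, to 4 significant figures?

46.21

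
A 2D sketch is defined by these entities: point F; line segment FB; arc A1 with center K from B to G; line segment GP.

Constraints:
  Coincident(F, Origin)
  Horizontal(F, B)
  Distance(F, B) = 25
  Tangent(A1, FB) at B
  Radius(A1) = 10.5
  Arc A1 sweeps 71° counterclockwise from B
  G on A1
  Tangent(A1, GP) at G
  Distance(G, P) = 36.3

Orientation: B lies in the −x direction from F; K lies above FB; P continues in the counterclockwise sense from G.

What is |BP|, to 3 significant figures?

46.8

F is at the origin; FB is horizontal with |FB| = 25.0 and B on the −x side, so B = (-25.0, 0.00). Since A1 is tangent to FB there, KB ⟂ FB, so K = B + (0, 10.5) = (-25.0, 10.5). On A1, B sits at bearing -90° from K; a 71° counterclockwise sweep puts G at bearing -19°, so G = K + 10.5·(cos -19°, sin -19°) = (-15.1, 7.08). The tangent condition forces KG to be normal to GP, so GP runs along (−sin -19°, cos -19°); with |GP| = 36.3, P = (-3.25, 41.4). Then |BP| = |P − B| = 46.8.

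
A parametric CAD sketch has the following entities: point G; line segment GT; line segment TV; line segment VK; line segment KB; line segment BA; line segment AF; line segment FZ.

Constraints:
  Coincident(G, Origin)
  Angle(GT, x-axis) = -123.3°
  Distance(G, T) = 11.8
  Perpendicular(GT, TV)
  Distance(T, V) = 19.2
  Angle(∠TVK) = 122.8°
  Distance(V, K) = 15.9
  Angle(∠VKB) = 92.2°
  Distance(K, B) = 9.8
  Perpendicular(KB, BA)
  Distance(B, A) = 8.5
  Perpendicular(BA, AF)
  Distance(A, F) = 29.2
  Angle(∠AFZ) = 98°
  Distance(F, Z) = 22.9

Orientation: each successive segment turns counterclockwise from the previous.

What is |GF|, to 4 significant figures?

42.20

The perpendicularity gives BA at right angles to KB, so BA runs at -158.3°; with |BA| = 8.5, A = (12.58, -7.999). BA ⟂ AF, so AF runs at -68.30°; with |AF| = 29.2, F = (23.38, -35.13). Then |GF| = |F − G| = 42.20.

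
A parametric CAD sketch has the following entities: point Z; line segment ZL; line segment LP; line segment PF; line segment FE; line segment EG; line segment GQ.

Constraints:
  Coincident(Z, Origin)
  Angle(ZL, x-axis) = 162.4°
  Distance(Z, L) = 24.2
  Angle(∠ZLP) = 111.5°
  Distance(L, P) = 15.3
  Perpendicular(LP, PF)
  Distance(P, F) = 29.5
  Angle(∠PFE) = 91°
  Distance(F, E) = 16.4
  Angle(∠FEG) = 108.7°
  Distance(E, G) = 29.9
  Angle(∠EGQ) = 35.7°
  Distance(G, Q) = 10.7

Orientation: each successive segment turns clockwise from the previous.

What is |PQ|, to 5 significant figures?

19.279

Z is at the origin; ZL runs at 162.4° with length 24.2, so L = (-23.067, 7.3174). ∠ZLP = 111.5° gives LP at 93.900° from the x-axis; with |LP| = 15.3, P = (-24.108, 22.582). LP ⟂ PF, so PF runs at 3.9000°; with |PF| = 29.5, F = (5.3238, 24.588). ∠PFE = 91.0° gives FE at -85.100° from the x-axis; with |FE| = 16.4, E = (6.7247, 8.2483). ∠FEG = 108.7° gives EG at -156.40° from the x-axis; with |EG| = 29.9, G = (-20.675, -3.7221). ∠EGQ = 35.7° gives GQ at 59.300° from the x-axis; with |GQ| = 10.7, Q = (-15.212, 5.4783). Then |PQ| = |Q − P| = 19.279.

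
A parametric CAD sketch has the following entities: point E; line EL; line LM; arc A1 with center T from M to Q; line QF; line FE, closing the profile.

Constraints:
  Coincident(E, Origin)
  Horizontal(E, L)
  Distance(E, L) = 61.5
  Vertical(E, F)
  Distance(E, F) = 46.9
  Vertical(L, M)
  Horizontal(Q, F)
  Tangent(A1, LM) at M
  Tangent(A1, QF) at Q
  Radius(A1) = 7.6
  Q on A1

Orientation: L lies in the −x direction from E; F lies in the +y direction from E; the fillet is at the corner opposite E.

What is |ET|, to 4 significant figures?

66.71

E and F share the same x with |EF| = 46.9 and F on the +y side, so F = (0.000, 46.90). The virtual corner opposite E is at (-61.50, 46.90). A1 meets LM tangentially, so TM is at right angles to LM and A1 meets QF tangentially, so TQ is at right angles to QF, with radius 7.6, so the center T sits 7.6 in from both sides at T = (-53.90, 39.30). Then |ET| = |T − E| = 66.71.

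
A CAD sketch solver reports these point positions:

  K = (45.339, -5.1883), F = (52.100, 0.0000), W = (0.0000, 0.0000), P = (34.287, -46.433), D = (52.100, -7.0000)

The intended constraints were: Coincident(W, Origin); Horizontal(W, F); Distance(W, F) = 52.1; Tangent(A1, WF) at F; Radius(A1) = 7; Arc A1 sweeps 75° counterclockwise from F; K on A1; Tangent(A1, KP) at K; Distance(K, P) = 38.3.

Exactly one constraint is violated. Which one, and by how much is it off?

Distance(K, P) = 38.3 — off by 4.40.

W = (0.00, 0.00) ✓; W.y = 0.00, F.y = 0.00 ✓; |WF| = 52.10 ✓; ∠(DF, FW) = 90.00° ✓; |DF| = 7.000 ✓; bearing(D→K) − bearing(D→F) = 75.00° ✓; |DK| = 7.000 ✓; ∠(DK, KP) = 90.00° ✓; |KP| = 42.70 ✗.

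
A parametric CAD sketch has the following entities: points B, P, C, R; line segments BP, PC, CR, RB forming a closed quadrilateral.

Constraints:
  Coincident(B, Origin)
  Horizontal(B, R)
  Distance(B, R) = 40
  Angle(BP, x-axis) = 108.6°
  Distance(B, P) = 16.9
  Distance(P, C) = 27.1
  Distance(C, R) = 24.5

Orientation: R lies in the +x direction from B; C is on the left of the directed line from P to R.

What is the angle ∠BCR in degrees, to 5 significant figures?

101.40°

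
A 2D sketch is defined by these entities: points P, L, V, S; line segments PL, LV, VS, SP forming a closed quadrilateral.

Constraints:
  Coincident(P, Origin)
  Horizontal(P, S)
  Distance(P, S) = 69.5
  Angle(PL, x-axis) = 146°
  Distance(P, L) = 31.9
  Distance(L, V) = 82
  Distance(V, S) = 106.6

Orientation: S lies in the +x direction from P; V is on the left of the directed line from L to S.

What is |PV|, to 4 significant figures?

90.89

Checks: |LV| = 82.00 ✓; |VS| = 106.6 ✓.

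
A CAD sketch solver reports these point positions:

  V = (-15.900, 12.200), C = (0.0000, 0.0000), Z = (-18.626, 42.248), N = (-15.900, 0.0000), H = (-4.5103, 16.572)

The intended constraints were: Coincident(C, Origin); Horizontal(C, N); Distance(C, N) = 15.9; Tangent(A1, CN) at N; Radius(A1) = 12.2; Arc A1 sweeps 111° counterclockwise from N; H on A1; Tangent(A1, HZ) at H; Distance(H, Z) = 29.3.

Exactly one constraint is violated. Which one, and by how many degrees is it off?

Tangent(A1, HZ) at H — off by 7.80°.

C = (0.00, 0.00) ✓; C.y = 0.00, N.y = 0.00 ✓; |CN| = 15.90 ✓; ∠(VN, NC) = 90.00° ✓; |VN| = 12.20 ✓; bearing(V→H) − bearing(V→N) = 111.0° ✓; |VH| = 12.20 ✓; ∠(VH, HZ) = 82.20° ✗; |HZ| = 29.30 ✓.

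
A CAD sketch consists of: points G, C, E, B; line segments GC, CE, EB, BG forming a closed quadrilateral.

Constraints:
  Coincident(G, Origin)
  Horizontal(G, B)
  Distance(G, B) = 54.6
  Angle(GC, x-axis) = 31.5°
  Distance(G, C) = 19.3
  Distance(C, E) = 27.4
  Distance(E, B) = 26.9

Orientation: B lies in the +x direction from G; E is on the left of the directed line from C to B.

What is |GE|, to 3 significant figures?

46.7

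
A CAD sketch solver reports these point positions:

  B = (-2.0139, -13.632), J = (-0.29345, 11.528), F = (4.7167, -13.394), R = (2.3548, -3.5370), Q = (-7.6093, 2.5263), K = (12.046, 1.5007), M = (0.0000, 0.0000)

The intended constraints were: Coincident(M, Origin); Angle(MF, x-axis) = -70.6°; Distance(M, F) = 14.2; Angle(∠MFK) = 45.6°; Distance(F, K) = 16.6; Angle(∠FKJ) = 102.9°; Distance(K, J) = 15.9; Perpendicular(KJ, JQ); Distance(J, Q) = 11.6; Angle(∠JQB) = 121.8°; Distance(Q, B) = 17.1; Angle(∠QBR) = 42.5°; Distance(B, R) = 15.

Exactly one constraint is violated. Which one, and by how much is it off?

Distance(B, R) = 15 — off by 4.00.

M = (0.00, 0.00) ✓; MF at -70.60° ✓; |MF| = 14.20 ✓; ∠MFK = 45.60° ✓; |FK| = 16.60 ✓; ∠FKJ = 102.9° ✓; |KJ| = 15.90 ✓; ∠(KJ, JQ) = 90.00° ✓; |JQ| = 11.60 ✓; ∠JQB = 121.8° ✓; |QB| = 17.10 ✓; ∠QBR = 42.50° ✓; |BR| = 11.00 ✗.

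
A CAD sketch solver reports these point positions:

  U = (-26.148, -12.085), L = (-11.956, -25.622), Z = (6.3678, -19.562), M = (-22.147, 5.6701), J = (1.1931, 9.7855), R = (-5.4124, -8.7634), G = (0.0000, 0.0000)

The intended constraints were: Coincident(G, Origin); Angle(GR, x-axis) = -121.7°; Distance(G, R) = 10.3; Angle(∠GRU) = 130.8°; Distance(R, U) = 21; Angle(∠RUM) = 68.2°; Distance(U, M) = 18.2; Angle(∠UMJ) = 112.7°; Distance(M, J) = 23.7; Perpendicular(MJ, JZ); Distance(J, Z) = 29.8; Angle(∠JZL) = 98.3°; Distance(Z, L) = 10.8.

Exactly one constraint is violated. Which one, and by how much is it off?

Distance(Z, L) = 10.8 — off by 8.50.

G = (0.00, 0.00) ✓; GR at -121.7° ✓; |GR| = 10.30 ✓; ∠GRU = 130.8° ✓; |RU| = 21.00 ✓; ∠RUM = 68.20° ✓; |UM| = 18.20 ✓; ∠UMJ = 112.7° ✓; |MJ| = 23.70 ✓; ∠(MJ, JZ) = 90.00° ✓; |JZ| = 29.80 ✓; ∠JZL = 98.30° ✓; |ZL| = 19.30 ✗.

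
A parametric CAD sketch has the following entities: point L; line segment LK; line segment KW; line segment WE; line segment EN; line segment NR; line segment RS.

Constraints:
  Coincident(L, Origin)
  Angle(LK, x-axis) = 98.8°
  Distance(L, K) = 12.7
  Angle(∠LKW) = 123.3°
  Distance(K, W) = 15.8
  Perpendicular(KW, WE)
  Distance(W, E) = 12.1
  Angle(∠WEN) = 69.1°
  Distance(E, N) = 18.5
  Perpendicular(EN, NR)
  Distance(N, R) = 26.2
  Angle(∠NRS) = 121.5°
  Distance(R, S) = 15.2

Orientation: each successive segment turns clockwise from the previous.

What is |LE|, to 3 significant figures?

22.8

L is at the origin; LK runs at 98.8° with length 12.7, so K = (-1.94, 12.6). ∠LKW = 123.3° gives KW at 42.1° from the x-axis; with |KW| = 15.8, W = (9.78, 23.1). KW is perpendicular to WE, so WE runs at -47.9°; with |WE| = 12.1, E = (17.9, 14.2). Then |LE| = |E − L| = 22.8.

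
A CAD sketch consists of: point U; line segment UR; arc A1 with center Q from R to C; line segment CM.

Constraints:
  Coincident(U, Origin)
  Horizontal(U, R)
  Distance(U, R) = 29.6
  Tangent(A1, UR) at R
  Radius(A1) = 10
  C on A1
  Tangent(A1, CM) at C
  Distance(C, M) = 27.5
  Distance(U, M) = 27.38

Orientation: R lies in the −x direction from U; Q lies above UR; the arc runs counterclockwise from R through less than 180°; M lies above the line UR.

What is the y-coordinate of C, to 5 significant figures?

4.2651

Checks: U = (0.00, 0.00) ✓; |QC| = 10.00 ✓; ∠(QC, CM) = 90.00° ✓; |CM| = 27.50 ✓; |UM| = 27.38 ✓.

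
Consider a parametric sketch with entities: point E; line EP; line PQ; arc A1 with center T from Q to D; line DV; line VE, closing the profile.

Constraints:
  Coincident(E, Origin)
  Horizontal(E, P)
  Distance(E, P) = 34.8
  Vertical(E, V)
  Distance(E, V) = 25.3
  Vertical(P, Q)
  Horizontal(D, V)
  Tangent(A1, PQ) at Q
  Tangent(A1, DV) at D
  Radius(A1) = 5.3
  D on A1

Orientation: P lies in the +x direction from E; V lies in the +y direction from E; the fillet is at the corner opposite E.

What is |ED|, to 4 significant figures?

38.86

The virtual corner opposite E is at (34.80, 25.30). The tangent condition forces TQ to be normal to PQ and A1 meets DV tangentially, so TD is at right angles to DV, with radius 5.3, so the center T sits 5.3 in from both sides at T = (29.50, 20.00). That places the tangent points at Q = (34.80, 20.00) on PQ and D = (29.50, 25.30) on DV. Then |ED| = |D − E| = 38.86.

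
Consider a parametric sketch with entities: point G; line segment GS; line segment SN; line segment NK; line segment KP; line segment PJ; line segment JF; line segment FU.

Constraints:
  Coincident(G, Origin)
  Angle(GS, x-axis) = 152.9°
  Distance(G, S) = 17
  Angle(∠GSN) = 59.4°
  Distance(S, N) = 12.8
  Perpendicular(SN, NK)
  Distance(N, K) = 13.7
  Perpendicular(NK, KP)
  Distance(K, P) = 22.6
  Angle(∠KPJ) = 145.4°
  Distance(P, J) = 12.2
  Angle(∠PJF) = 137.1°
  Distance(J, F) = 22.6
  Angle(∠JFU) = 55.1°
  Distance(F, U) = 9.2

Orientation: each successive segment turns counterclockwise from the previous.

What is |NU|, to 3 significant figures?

31.3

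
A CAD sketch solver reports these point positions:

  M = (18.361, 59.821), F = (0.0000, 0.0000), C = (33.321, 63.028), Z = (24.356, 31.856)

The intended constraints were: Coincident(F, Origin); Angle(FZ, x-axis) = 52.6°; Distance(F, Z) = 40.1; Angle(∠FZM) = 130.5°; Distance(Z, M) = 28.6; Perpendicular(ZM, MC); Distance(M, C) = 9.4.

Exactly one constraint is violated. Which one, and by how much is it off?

Distance(M, C) = 9.4 — off by 5.90.

F = (0.00, 0.00) ✓; FZ at 52.60° ✓; |FZ| = 40.10 ✓; ∠FZM = 130.5° ✓; |ZM| = 28.60 ✓; ∠(ZM, MC) = 90.00° ✓; |MC| = 15.30 ✗.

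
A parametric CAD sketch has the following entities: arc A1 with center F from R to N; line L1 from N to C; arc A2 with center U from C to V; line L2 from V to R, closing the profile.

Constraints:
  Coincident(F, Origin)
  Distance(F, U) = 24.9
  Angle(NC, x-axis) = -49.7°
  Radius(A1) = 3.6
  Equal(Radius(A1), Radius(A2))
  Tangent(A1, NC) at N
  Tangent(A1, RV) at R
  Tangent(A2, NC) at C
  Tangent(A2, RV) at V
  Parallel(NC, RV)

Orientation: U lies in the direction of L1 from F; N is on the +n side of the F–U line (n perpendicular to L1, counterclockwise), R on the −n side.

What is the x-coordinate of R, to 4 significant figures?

-2.746

The slot axis is L1's direction at -49.7°, so u = (cos -49.7°, sin -49.7°) = (0.6468, -0.7627) and n = (−sin -49.7°, cos -49.7°) = (0.7627, 0.6468). F is at the origin and U lies 24.9 along u from F, so U = 24.9·u = (16.11, -18.99). Tangency of A1 to both parallel lines with radius 3.6 puts N and R at F ± 3.6·n: N = (2.746, 2.328), R = (-2.746, -2.328). So R.x = -2.746.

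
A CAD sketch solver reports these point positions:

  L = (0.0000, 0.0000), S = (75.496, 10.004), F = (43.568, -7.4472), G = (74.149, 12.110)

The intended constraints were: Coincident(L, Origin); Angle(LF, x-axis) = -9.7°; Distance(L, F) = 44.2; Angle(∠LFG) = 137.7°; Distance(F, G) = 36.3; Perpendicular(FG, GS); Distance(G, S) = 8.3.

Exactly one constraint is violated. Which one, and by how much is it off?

Distance(G, S) = 8.3 — off by 5.80.

L = (0.00, 0.00) ✓; LF at -9.700° ✓; |LF| = 44.20 ✓; ∠LFG = 137.7° ✓; |FG| = 36.30 ✓; ∠(FG, GS) = 90.00° ✓; |GS| = 2.500 ✗.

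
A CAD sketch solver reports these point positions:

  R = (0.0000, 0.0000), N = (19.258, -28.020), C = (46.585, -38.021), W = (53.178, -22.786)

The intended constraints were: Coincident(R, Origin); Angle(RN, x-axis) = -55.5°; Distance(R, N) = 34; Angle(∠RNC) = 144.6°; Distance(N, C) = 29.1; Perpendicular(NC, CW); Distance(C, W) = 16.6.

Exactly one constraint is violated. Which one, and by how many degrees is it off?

Perpendicular(NC, CW) — off by 3.30°.

R = (0.00, 0.00) ✓; RN at -55.50° ✓; |RN| = 34.00 ✓; ∠RNC = 144.6° ✓; |NC| = 29.10 ✓; ∠(NC, CW) = 86.70° ✗; |CW| = 16.60 ✓.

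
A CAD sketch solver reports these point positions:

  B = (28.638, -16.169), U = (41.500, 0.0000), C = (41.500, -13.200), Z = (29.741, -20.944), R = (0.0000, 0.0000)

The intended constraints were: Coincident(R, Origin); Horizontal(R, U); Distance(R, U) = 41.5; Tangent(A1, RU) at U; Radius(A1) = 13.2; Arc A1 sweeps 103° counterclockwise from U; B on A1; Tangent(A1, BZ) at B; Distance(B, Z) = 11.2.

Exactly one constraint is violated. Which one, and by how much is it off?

Distance(B, Z) = 11.2 — off by 6.30.

R = (0.00, 0.00) ✓; R.y = 0.00, U.y = 0.00 ✓; |RU| = 41.50 ✓; ∠(CU, UR) = 90.00° ✓; |CU| = 13.20 ✓; bearing(C→B) − bearing(C→U) = 103.0° ✓; |CB| = 13.20 ✓; ∠(CB, BZ) = 89.99° ✓; |BZ| = 4.901 ✗.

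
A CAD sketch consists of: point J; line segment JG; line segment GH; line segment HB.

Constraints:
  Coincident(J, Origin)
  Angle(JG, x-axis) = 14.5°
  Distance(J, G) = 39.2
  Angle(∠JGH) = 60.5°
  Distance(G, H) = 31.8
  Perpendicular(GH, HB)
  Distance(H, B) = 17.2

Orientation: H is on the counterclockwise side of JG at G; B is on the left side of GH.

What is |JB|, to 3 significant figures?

21.0

J is at the origin; JG runs at 14.5° with length 39.2, so G = 39.2·(cos 14.5°, sin 14.5°) = (38.0, 9.81). ∠JGH = 60.5°, so GH runs at 14.5° + (180° − 60.5°) = 134° from the x-axis; with |GH| = 31.8, H = G + 31.8·(cos 134°, sin 134°) = (15.9, 32.7). The perpendicularity gives HB at right angles to GH; with |HB| = 17.2 on the left of GH, B = H + 17.2·(-0.719, -0.695) = (3.49, 20.7). Then |JB| = |B − J| = 21.0.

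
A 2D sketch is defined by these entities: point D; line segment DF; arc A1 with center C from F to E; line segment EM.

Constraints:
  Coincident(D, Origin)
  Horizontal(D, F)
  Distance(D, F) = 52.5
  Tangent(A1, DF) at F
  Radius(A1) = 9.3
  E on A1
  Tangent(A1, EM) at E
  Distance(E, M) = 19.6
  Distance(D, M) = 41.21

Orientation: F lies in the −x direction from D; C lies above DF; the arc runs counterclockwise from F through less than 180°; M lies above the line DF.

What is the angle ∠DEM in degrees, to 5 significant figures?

67.233°

Checks: |CE| = 9.300 ✓; ∠(CE, EM) = 90.00° ✓; |EM| = 19.60 ✓; |DM| = 41.21 ✓.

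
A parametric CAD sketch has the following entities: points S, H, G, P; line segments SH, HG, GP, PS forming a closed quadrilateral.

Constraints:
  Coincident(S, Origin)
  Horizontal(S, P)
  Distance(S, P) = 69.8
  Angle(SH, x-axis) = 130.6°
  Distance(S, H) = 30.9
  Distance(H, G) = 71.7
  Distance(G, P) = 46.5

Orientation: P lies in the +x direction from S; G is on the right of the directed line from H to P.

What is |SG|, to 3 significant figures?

41.0

Checks: |HG| = 71.70 ✓; |GP| = 46.50 ✓.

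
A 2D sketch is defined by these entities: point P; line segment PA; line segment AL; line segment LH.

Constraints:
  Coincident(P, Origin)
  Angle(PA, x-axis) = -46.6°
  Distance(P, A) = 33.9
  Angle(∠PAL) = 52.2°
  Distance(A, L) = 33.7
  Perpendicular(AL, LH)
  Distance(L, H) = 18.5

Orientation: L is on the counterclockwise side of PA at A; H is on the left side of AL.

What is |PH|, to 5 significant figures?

15.351

∠PAL = 52.2°, so AL runs at -46.6° + (180° − 52.2°) = 81.200° from the x-axis; with |AL| = 33.7, L = A + 33.7·(cos 81.200°, sin 81.200°) = (28.448, 8.6724). The perpendicularity gives LH at right angles to AL; with |LH| = 18.5 on the left of AL, H = L + 18.5·(-0.98823, 0.15299) = (10.166, 11.503). Then |PH| = |H − P| = 15.351.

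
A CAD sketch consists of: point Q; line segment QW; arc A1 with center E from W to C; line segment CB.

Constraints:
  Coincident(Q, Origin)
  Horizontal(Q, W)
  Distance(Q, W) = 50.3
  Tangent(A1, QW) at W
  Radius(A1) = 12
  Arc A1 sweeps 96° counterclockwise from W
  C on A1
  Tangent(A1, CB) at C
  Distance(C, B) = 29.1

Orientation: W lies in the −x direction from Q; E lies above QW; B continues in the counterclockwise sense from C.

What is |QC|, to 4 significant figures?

40.59

Q is at the origin; QW is horizontal with |QW| = 50.3 and W on the −x side, so W = (-50.30, 0.000). A1 meets QW tangentially, so EW is at right angles to QW, so E = W + (0, 12) = (-50.30, 12.00). On A1, W sits at bearing -90° from E; a 96° counterclockwise sweep puts C at bearing 6°, so C = E + 12.0·(cos 6°, sin 6°) = (-38.37, 13.25). Then |QC| = |C − Q| = 40.59.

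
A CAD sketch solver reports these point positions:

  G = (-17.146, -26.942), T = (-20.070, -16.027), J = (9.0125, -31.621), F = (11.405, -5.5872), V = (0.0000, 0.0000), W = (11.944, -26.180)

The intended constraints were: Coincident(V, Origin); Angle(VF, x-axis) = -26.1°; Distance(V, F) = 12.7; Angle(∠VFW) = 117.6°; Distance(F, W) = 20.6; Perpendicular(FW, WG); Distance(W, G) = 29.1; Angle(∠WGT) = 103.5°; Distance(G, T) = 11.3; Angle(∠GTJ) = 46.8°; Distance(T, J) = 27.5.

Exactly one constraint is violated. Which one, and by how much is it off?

Distance(T, J) = 27.5 — off by 5.50.

V = (0.00, 0.00) ✓; VF at -26.10° ✓; |VF| = 12.70 ✓; ∠VFW = 117.6° ✓; |FW| = 20.60 ✓; ∠(FW, WG) = 90.00° ✓; |WG| = 29.10 ✓; ∠WGT = 103.5° ✓; |GT| = 11.30 ✓; ∠GTJ = 46.80° ✓; |TJ| = 33.00 ✗.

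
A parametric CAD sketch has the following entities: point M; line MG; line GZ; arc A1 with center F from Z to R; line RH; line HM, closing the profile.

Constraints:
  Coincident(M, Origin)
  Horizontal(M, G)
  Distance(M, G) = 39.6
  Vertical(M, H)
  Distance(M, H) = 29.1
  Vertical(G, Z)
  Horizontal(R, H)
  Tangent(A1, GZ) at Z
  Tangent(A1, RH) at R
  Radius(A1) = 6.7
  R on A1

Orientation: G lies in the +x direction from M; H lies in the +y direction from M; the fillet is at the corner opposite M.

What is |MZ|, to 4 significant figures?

45.50

The virtual corner opposite M is at (39.60, 29.10). Tangency of A1 to GZ means the radius FZ is perpendicular to GZ and tangency of A1 to RH means the radius FR is perpendicular to RH, with radius 6.7, so the center F sits 6.7 in from both sides at F = (32.90, 22.40). That places the tangent points at Z = (39.60, 22.40) on GZ and R = (32.90, 29.10) on RH. Then |MZ| = |Z − M| = 45.50.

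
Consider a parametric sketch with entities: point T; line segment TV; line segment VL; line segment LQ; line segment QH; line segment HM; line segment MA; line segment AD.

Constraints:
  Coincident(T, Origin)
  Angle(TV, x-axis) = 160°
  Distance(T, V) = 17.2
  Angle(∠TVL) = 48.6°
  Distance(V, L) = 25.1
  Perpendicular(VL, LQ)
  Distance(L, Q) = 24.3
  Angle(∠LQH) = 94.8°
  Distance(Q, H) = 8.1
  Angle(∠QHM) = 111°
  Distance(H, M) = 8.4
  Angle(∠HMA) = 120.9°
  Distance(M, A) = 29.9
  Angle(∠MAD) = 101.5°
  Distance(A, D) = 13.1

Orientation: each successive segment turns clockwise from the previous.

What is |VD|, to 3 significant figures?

42.0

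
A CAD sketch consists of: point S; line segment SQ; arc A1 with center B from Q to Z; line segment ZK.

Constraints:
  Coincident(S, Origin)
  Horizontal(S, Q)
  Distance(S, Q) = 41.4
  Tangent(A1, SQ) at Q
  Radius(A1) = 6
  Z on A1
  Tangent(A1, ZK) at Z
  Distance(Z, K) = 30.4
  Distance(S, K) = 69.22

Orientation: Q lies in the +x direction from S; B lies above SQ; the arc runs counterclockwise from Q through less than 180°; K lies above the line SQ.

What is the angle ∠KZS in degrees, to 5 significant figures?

127.25°

Checks: |BZ| = 6.000 ✓; ∠(BZ, ZK) = 90.00° ✓; |ZK| = 30.40 ✓; |SK| = 69.22 ✓.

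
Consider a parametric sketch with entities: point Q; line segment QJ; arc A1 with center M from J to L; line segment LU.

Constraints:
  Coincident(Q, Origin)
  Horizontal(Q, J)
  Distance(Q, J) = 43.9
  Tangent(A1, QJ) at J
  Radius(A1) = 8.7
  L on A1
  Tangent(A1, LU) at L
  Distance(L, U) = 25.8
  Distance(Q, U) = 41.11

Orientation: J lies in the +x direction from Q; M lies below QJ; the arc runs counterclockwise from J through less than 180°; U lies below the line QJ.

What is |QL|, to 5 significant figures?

36.134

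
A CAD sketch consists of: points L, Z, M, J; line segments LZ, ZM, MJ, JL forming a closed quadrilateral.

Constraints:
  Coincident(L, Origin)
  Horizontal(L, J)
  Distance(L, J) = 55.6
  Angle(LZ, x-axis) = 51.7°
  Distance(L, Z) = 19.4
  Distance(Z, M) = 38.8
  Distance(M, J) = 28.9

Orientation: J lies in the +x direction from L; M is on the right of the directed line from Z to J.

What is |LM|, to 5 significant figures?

37.132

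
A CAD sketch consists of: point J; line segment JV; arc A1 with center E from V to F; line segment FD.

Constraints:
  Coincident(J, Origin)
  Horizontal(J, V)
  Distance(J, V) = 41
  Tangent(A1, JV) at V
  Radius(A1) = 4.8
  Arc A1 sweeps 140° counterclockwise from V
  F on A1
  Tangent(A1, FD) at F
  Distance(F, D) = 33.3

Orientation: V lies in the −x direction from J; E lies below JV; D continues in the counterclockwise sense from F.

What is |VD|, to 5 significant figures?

37.360

J is at the origin; J and V share the same y with |JV| = 41.0 and V on the −x side, so V = (-41.000, 0.0000). A1 meets JV tangentially, so EV is at right angles to JV, so E = V + (0, -4.8) = (-41.000, -4.8000). On A1, V sits at bearing 90° from E; a 140° counterclockwise sweep puts F at bearing 230°, so F = E + 4.8·(cos 230°, sin 230°) = (-44.085, -8.4770). Since A1 is tangent to FD there, EF ⟂ FD, so FD runs along (−sin 230°, cos 230°); with |FD| = 33.3, D = (-18.576, -29.882). Then |VD| = |D − V| = 37.360.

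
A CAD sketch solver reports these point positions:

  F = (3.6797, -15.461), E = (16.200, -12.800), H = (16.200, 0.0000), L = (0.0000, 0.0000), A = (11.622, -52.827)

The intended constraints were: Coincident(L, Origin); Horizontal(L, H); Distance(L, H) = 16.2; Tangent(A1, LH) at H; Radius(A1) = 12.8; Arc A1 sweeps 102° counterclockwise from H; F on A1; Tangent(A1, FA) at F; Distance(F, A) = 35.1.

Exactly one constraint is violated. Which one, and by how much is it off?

Distance(F, A) = 35.1 — off by 3.10.

L = (0.00, 0.00) ✓; L.y = 0.00, H.y = 0.00 ✓; |LH| = 16.20 ✓; ∠(EH, HL) = 90.00° ✓; |EH| = 12.80 ✓; bearing(E→F) − bearing(E→H) = 102.0° ✓; |EF| = 12.80 ✓; ∠(EF, FA) = 90.00° ✓; |FA| = 38.20 ✗.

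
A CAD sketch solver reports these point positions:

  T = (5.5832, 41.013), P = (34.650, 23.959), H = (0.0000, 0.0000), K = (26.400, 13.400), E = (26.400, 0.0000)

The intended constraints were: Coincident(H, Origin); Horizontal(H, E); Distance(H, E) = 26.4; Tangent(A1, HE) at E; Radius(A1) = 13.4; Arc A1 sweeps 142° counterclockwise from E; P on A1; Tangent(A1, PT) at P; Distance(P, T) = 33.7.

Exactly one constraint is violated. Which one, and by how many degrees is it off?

Tangent(A1, PT) at P — off by 7.60°.

H = (0.00, 0.00) ✓; H.y = 0.00, E.y = 0.00 ✓; |HE| = 26.40 ✓; ∠(KE, EH) = 90.00° ✓; |KE| = 13.40 ✓; bearing(K→P) − bearing(K→E) = 142.0° ✓; |KP| = 13.40 ✓; ∠(KP, PT) = 82.40° ✗; |PT| = 33.70 ✓.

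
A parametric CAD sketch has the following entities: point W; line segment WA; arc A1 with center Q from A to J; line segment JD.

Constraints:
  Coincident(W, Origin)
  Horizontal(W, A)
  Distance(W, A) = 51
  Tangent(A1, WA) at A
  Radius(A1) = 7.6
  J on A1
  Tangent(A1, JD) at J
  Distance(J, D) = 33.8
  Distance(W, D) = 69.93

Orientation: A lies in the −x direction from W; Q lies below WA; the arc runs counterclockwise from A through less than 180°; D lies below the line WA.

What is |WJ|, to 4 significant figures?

59.15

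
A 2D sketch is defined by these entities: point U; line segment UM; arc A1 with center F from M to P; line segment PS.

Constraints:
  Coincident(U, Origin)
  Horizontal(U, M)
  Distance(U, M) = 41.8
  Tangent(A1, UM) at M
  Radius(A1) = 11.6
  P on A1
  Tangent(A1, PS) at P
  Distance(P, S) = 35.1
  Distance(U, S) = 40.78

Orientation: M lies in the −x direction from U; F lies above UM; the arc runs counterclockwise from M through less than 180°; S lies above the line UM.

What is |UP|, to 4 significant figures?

32.09

U is at the origin; UM is horizontal with |UM| = 41.8 and M on the −x side, so M = (-41.80, 0.000). A1 meets UM tangentially, so FM is at right angles to UM, so F = M + (0, 11.6) = (-41.80, 11.60). Since FP ⟂ PS (tangency), |FS| = √(11.6² + 35.1²) = 36.97 regardless of where P sits on A1. So S lies on both circle(U, 40.78) and circle(F, 36.97); the above-UM intersection is S = (-15.60, 37.68). P is the foot of the tangent from S: P = (-31.45, 6.362).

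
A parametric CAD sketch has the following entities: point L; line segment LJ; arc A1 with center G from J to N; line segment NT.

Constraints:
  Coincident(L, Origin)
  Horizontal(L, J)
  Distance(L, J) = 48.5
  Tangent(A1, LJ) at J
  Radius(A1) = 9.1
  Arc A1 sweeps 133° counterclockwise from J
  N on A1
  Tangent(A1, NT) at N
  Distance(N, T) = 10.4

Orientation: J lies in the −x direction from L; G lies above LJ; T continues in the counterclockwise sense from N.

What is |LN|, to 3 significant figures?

44.6

L is at the origin; L and J share the same y with |LJ| = 48.5 and J on the −x side, so J = (-48.5, 0.00). The tangent condition forces GJ to be normal to LJ, so G = J + (0, 9.1) = (-48.5, 9.10). On A1, J sits at bearing -90° from G; a 133° counterclockwise sweep puts N at bearing 43°, so N = G + 9.1·(cos 43°, sin 43°) = (-41.8, 15.3). Then |LN| = |N − L| = 44.6.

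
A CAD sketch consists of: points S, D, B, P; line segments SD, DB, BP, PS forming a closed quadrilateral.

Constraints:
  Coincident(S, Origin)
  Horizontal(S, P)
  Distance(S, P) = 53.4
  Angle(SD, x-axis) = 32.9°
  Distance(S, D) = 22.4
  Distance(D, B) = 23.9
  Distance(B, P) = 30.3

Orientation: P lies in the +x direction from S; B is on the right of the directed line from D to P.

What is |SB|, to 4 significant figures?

27.38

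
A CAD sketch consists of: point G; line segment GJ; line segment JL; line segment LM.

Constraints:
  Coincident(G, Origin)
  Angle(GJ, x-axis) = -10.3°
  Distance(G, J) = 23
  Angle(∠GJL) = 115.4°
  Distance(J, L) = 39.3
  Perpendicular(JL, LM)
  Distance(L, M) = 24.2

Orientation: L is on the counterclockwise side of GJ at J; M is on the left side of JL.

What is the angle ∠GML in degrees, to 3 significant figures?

86.0°

G is at the origin; GJ runs at -10.3° with length 23.0, so J = 23.0·(cos -10.3°, sin -10.3°) = (22.6, -4.11). ∠GJL = 115.4°, so JL runs at -10.3° + (180° − 115.4°) = 54.3° from the x-axis; with |JL| = 39.3, L = J + 39.3·(cos 54.3°, sin 54.3°) = (45.6, 27.8). JL is perpendicular to LM; with |LM| = 24.2 on the left of JL, M = L + 24.2·(-0.812, 0.584) = (25.9, 41.9). Then cos ∠GML = MG·ML / (|MG||ML|), giving 86.0°.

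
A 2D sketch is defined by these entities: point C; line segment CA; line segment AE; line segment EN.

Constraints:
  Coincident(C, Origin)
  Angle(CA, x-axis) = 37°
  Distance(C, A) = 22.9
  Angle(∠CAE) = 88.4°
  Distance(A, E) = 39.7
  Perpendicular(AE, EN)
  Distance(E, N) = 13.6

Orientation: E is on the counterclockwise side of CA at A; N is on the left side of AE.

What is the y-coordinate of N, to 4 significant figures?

36.32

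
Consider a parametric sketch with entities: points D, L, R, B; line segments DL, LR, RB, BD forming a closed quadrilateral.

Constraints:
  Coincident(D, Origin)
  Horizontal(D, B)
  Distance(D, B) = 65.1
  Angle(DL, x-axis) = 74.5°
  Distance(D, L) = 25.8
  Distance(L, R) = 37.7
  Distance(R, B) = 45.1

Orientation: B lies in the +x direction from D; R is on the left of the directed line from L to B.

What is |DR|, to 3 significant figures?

57.1

Checks: |LR| = 37.70 ✓; |RB| = 45.10 ✓.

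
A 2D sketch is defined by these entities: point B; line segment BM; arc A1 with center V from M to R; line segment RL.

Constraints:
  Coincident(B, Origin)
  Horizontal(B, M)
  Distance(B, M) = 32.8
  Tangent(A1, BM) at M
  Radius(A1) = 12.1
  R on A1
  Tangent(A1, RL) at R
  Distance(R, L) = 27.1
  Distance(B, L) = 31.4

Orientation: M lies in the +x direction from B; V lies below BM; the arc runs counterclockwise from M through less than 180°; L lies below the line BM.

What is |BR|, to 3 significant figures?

23.1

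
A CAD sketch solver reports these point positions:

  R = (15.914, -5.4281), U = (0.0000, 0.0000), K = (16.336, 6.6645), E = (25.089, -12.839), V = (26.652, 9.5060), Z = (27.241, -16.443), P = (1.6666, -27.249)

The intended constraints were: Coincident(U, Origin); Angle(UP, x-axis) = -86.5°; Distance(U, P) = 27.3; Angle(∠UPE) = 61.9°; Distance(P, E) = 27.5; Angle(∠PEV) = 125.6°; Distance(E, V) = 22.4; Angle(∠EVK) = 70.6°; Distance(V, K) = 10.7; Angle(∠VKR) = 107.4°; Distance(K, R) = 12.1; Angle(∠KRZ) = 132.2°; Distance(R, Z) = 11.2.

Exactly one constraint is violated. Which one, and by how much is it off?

Distance(R, Z) = 11.2 — off by 4.60.

U = (0.00, 0.00) ✓; UP at -86.50° ✓; |UP| = 27.30 ✓; ∠UPE = 61.90° ✓; |PE| = 27.50 ✓; ∠PEV = 125.6° ✓; |EV| = 22.40 ✓; ∠EVK = 70.60° ✓; |VK| = 10.70 ✓; ∠VKR = 107.4° ✓; |KR| = 12.10 ✓; ∠KRZ = 132.2° ✓; |RZ| = 15.80 ✗.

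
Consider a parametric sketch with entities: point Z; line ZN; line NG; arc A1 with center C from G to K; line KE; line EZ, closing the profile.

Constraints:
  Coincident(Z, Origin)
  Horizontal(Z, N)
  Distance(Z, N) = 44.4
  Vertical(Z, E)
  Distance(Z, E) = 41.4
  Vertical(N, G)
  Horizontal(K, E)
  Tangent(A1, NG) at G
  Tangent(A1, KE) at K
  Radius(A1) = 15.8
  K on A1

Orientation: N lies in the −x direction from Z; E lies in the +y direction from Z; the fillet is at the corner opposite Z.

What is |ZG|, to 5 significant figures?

51.252

Z is at the origin; ZN is horizontal with |ZN| = 44.4 and N on the −x side, so N = (-44.400, 0.0000). ZE is vertical with |ZE| = 41.4 and E on the +y side, so E = (0.0000, 41.400). The virtual corner opposite Z is at (-44.400, 41.400). Tangency of A1 to NG means the radius CG is perpendicular to NG and since A1 is tangent to KE there, CK ⟂ KE, with radius 15.8, so the center C sits 15.8 in from both sides at C = (-28.600, 25.600). That places the tangent points at G = (-44.400, 25.600) on NG and K = (-28.600, 41.400) on KE. Then |ZG| = |G − Z| = 51.252.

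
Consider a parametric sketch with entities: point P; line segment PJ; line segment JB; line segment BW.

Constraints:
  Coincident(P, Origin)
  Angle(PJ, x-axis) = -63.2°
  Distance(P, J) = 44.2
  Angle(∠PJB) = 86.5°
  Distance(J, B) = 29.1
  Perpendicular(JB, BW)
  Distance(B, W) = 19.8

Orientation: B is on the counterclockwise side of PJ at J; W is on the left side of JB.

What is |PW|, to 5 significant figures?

35.894

P is at the origin; PJ runs at -63.2° with length 44.2, so J = 44.2·(cos -63.2°, sin -63.2°) = (19.929, -39.452). ∠PJB = 86.5°, so JB runs at -63.2° + (180° − 86.5°) = 30.300° from the x-axis; with |JB| = 29.1, B = J + 29.1·(cos 30.300°, sin 30.300°) = (45.054, -24.771). JB is perpendicular to BW; with |BW| = 19.8 on the left of JB, W = B + 19.8·(-0.50453, 0.86340) = (35.064, -7.6753). Then |PW| = |W − P| = 35.894.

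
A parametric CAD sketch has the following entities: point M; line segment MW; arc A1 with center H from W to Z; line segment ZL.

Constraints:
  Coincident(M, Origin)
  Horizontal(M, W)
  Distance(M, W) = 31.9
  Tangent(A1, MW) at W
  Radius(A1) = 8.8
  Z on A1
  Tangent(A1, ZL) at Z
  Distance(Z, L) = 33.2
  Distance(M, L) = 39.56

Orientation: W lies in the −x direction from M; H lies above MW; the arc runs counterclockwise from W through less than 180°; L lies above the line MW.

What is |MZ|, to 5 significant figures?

24.312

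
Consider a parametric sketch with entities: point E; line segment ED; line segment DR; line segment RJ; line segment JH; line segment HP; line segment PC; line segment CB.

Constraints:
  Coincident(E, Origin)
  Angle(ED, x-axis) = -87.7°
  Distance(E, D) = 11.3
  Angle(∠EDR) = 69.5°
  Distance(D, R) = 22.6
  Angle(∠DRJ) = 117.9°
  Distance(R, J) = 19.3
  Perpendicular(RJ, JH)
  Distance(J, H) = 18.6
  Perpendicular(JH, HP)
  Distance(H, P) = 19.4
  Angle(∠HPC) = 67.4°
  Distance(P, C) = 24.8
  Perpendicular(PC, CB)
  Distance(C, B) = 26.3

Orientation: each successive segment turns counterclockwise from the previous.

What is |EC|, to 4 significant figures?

27.19

E is at the origin; ED runs at -87.7° with length 11.3, so D = (0.4535, -11.29). ∠EDR = 69.5° gives DR at 22.80° from the x-axis; with |DR| = 22.6, R = (21.29, -2.533). ∠DRJ = 117.9° gives RJ at 84.90° from the x-axis; with |RJ| = 19.3, J = (23.00, 16.69). RJ ⟂ JH, so JH runs at 174.9°; with |JH| = 18.6, H = (4.477, 18.34). JH ⟂ HP, so HP runs at -95.10°; with |HP| = 19.4, P = (2.752, -0.9792). ∠HPC = 67.4° gives PC at 17.50° from the x-axis; with |PC| = 24.8, C = (26.40, 6.478). Then |EC| = |C − E| = 27.19.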